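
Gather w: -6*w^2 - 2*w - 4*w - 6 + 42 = -6*w^2 - 6*w + 36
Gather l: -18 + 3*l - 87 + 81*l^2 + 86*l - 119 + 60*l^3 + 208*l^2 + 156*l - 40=60*l^3 + 289*l^2 + 245*l - 264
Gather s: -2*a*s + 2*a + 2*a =-2*a*s + 4*a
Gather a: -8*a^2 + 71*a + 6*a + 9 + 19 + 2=-8*a^2 + 77*a + 30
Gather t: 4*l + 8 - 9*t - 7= 4*l - 9*t + 1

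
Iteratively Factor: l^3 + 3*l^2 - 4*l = (l - 1)*(l^2 + 4*l) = (l - 1)*(l + 4)*(l)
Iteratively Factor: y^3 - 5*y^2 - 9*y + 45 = (y - 3)*(y^2 - 2*y - 15) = (y - 5)*(y - 3)*(y + 3)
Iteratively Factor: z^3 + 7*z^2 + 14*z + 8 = (z + 1)*(z^2 + 6*z + 8) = (z + 1)*(z + 4)*(z + 2)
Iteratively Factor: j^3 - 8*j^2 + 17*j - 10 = (j - 1)*(j^2 - 7*j + 10) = (j - 2)*(j - 1)*(j - 5)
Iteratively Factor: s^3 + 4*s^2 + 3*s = (s + 1)*(s^2 + 3*s) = (s + 1)*(s + 3)*(s)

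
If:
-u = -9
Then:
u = 9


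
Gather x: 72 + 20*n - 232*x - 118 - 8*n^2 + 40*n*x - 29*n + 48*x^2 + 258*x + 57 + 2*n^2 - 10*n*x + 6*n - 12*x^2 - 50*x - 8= -6*n^2 - 3*n + 36*x^2 + x*(30*n - 24) + 3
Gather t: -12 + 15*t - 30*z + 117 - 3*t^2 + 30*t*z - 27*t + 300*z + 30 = -3*t^2 + t*(30*z - 12) + 270*z + 135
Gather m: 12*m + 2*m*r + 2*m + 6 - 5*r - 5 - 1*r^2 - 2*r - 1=m*(2*r + 14) - r^2 - 7*r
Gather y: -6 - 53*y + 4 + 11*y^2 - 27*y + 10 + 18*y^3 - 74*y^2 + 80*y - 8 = 18*y^3 - 63*y^2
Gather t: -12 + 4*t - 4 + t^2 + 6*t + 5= t^2 + 10*t - 11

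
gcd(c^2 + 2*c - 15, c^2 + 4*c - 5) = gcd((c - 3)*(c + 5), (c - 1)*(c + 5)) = c + 5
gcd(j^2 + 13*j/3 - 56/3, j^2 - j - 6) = 1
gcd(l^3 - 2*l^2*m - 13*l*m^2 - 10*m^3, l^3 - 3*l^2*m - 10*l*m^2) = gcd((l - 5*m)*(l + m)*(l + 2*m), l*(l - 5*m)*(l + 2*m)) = l^2 - 3*l*m - 10*m^2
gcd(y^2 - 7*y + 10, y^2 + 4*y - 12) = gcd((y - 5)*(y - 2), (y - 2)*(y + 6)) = y - 2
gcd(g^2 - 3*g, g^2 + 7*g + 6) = 1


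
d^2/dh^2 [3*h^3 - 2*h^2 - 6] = 18*h - 4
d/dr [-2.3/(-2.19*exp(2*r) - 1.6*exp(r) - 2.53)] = (-10.074*exp(r) - 3.68)*exp(r)/(2.19*exp(2*r) + 1.6*exp(r) + 2.53)^2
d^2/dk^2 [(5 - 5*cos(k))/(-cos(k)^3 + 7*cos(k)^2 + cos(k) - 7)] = 5*(-8*sin(k)^4 + 132*sin(k)^2 + 39*cos(k) + 9*cos(3*k) + 48)/(2*(cos(k) - 7)^3*(cos(k) + 1)^3)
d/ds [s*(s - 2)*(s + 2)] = 3*s^2 - 4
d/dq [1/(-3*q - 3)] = 1/(3*(q + 1)^2)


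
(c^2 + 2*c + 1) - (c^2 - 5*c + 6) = 7*c - 5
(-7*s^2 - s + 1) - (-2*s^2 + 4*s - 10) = -5*s^2 - 5*s + 11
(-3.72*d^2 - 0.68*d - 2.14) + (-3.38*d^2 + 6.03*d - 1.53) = -7.1*d^2 + 5.35*d - 3.67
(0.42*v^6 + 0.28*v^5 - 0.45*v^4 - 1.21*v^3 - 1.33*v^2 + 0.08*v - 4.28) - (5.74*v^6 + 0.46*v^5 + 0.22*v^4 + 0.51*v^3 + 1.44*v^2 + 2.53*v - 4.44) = -5.32*v^6 - 0.18*v^5 - 0.67*v^4 - 1.72*v^3 - 2.77*v^2 - 2.45*v + 0.16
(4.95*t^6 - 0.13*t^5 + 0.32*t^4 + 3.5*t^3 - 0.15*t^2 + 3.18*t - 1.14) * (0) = 0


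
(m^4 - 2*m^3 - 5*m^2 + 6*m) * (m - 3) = m^5 - 5*m^4 + m^3 + 21*m^2 - 18*m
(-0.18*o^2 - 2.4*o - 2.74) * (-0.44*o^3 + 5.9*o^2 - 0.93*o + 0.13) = 0.0792*o^5 - 0.00600000000000001*o^4 - 12.787*o^3 - 13.9574*o^2 + 2.2362*o - 0.3562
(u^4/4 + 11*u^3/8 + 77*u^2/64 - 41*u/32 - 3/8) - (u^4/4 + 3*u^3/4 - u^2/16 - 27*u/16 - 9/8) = 5*u^3/8 + 81*u^2/64 + 13*u/32 + 3/4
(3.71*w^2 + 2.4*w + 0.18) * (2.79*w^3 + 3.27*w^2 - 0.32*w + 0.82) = 10.3509*w^5 + 18.8277*w^4 + 7.163*w^3 + 2.8628*w^2 + 1.9104*w + 0.1476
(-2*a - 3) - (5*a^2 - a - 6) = -5*a^2 - a + 3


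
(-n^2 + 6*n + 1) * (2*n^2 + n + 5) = -2*n^4 + 11*n^3 + 3*n^2 + 31*n + 5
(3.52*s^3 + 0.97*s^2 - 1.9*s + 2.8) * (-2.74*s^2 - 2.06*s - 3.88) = -9.6448*s^5 - 9.909*s^4 - 10.4498*s^3 - 7.5216*s^2 + 1.604*s - 10.864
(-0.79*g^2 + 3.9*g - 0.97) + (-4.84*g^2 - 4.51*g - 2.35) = -5.63*g^2 - 0.61*g - 3.32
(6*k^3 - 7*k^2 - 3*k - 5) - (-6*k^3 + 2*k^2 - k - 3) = 12*k^3 - 9*k^2 - 2*k - 2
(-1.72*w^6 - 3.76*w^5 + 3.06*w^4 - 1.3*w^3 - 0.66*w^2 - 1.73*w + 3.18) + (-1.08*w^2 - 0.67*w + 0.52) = -1.72*w^6 - 3.76*w^5 + 3.06*w^4 - 1.3*w^3 - 1.74*w^2 - 2.4*w + 3.7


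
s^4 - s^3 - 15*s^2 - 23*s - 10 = (s - 5)*(s + 1)^2*(s + 2)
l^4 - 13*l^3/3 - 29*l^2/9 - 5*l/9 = l*(l - 5)*(l + 1/3)^2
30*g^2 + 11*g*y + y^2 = (5*g + y)*(6*g + y)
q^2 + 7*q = q*(q + 7)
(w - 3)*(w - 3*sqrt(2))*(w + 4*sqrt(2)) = w^3 - 3*w^2 + sqrt(2)*w^2 - 24*w - 3*sqrt(2)*w + 72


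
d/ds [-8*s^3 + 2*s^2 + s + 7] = -24*s^2 + 4*s + 1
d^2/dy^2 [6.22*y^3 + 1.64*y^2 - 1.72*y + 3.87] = 37.32*y + 3.28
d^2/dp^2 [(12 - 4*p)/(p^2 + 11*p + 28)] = 8*(-(p - 3)*(2*p + 11)^2 + (3*p + 8)*(p^2 + 11*p + 28))/(p^2 + 11*p + 28)^3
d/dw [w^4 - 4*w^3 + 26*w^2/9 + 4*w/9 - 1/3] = 4*w^3 - 12*w^2 + 52*w/9 + 4/9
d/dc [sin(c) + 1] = cos(c)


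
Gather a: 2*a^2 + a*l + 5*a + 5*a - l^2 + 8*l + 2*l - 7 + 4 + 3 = 2*a^2 + a*(l + 10) - l^2 + 10*l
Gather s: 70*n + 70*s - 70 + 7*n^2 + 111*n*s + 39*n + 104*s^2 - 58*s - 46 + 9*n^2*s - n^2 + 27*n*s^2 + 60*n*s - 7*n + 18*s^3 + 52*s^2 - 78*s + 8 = 6*n^2 + 102*n + 18*s^3 + s^2*(27*n + 156) + s*(9*n^2 + 171*n - 66) - 108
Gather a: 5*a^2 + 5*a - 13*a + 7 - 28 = 5*a^2 - 8*a - 21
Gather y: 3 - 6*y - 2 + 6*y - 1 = 0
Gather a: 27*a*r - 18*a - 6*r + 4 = a*(27*r - 18) - 6*r + 4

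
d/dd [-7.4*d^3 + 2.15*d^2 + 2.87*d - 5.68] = -22.2*d^2 + 4.3*d + 2.87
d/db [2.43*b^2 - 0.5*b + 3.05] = 4.86*b - 0.5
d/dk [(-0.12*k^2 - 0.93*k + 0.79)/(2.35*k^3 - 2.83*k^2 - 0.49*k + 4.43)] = (0.282*k^4 + 4.371*k^3 - 8.1426*k^2 + 3.4082*k - 3.7328)/(5.5225*k^6 - 13.301*k^5 + 5.7059*k^4 + 23.5944*k^3 - 24.8337*k^2 - 4.3414*k + 19.6249)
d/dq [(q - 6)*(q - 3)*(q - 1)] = 3*q^2 - 20*q + 27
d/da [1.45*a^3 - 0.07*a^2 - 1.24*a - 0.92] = 4.35*a^2 - 0.14*a - 1.24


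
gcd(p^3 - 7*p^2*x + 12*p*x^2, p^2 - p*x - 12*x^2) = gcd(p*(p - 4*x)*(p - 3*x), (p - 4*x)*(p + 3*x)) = -p + 4*x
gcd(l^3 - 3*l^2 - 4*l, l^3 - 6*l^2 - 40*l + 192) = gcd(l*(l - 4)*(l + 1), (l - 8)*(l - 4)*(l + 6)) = l - 4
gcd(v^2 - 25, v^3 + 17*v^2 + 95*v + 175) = v + 5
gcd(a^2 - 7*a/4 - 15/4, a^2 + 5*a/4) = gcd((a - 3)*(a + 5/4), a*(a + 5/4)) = a + 5/4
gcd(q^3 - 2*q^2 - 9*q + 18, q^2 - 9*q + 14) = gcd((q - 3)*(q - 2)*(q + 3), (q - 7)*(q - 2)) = q - 2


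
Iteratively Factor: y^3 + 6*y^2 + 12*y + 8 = (y + 2)*(y^2 + 4*y + 4) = (y + 2)^2*(y + 2)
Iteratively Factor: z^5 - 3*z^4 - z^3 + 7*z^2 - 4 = (z + 1)*(z^4 - 4*z^3 + 3*z^2 + 4*z - 4) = (z - 1)*(z + 1)*(z^3 - 3*z^2 + 4) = (z - 1)*(z + 1)^2*(z^2 - 4*z + 4) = (z - 2)*(z - 1)*(z + 1)^2*(z - 2)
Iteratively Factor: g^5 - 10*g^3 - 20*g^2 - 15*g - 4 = (g + 1)*(g^4 - g^3 - 9*g^2 - 11*g - 4) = (g + 1)^2*(g^3 - 2*g^2 - 7*g - 4) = (g + 1)^3*(g^2 - 3*g - 4) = (g + 1)^4*(g - 4)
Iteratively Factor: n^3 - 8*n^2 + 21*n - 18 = (n - 2)*(n^2 - 6*n + 9) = (n - 3)*(n - 2)*(n - 3)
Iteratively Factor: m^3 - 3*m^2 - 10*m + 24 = (m + 3)*(m^2 - 6*m + 8) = (m - 2)*(m + 3)*(m - 4)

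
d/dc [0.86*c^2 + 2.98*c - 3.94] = 1.72*c + 2.98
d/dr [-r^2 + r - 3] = 1 - 2*r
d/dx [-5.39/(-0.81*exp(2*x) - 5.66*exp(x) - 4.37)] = (-8.7318*exp(x) - 30.5074)*exp(x)/(0.81*exp(2*x) + 5.66*exp(x) + 4.37)^2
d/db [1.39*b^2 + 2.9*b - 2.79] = 2.78*b + 2.9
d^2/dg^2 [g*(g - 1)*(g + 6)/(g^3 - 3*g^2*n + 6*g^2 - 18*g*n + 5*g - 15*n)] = 2*(g*(g - 1)*(g + 6)*(3*g^2 - 6*g*n + 12*g - 18*n + 5)^2 + (3*g + 5)*(g^3 - 3*g^2*n + 6*g^2 - 18*g*n + 5*g - 15*n)^2 - (3*g*(g - 1)*(g + 6)*(g - n + 2) + g*(g - 1)*(3*g^2 - 6*g*n + 12*g - 18*n + 5) + g*(g + 6)*(3*g^2 - 6*g*n + 12*g - 18*n + 5) + (g - 1)*(g + 6)*(3*g^2 - 6*g*n + 12*g - 18*n + 5))*(g^3 - 3*g^2*n + 6*g^2 - 18*g*n + 5*g - 15*n))/(g^3 - 3*g^2*n + 6*g^2 - 18*g*n + 5*g - 15*n)^3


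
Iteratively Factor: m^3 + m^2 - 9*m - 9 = (m + 3)*(m^2 - 2*m - 3) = (m - 3)*(m + 3)*(m + 1)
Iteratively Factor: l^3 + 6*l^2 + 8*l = (l + 4)*(l^2 + 2*l) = (l + 2)*(l + 4)*(l)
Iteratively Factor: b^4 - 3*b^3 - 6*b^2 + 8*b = (b)*(b^3 - 3*b^2 - 6*b + 8) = b*(b - 1)*(b^2 - 2*b - 8) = b*(b - 4)*(b - 1)*(b + 2)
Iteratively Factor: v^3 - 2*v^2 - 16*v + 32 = (v + 4)*(v^2 - 6*v + 8) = (v - 4)*(v + 4)*(v - 2)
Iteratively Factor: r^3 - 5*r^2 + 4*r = (r - 1)*(r^2 - 4*r) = (r - 4)*(r - 1)*(r)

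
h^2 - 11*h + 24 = (h - 8)*(h - 3)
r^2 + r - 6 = (r - 2)*(r + 3)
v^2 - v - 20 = (v - 5)*(v + 4)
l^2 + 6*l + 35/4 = (l + 5/2)*(l + 7/2)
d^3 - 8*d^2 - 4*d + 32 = (d - 8)*(d - 2)*(d + 2)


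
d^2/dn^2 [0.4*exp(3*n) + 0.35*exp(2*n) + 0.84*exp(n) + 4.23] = (3.6*exp(2*n) + 1.4*exp(n) + 0.84)*exp(n)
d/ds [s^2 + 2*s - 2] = 2*s + 2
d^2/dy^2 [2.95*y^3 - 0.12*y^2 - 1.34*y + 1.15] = 17.7*y - 0.24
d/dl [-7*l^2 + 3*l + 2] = 3 - 14*l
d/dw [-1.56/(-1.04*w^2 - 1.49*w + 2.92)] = (-3.2448*w - 2.3244)/(1.04*w^2 + 1.49*w - 2.92)^2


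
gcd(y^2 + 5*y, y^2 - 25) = y + 5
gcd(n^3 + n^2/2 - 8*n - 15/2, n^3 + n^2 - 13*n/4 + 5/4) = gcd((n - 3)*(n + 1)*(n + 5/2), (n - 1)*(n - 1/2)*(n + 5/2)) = n + 5/2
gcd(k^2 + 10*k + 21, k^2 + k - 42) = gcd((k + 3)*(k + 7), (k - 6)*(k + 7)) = k + 7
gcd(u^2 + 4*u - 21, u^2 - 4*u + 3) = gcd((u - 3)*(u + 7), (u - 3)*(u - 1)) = u - 3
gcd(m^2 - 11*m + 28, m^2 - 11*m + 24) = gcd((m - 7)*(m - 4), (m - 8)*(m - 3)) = 1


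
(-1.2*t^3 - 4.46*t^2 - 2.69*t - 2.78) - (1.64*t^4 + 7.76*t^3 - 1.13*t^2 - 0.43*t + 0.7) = -1.64*t^4 - 8.96*t^3 - 3.33*t^2 - 2.26*t - 3.48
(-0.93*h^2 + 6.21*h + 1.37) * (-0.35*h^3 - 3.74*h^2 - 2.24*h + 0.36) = 0.3255*h^5 + 1.3047*h^4 - 21.6217*h^3 - 19.369*h^2 - 0.833200000000001*h + 0.4932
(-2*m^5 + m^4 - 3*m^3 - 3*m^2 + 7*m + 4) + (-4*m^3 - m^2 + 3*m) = -2*m^5 + m^4 - 7*m^3 - 4*m^2 + 10*m + 4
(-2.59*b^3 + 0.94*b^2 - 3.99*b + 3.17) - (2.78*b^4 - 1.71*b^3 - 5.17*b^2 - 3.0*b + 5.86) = -2.78*b^4 - 0.88*b^3 + 6.11*b^2 - 0.99*b - 2.69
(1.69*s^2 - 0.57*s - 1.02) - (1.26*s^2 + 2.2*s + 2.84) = 0.43*s^2 - 2.77*s - 3.86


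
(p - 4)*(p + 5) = p^2 + p - 20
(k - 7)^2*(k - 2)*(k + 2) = k^4 - 14*k^3 + 45*k^2 + 56*k - 196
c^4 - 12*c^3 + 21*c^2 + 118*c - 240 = (c - 8)*(c - 5)*(c - 2)*(c + 3)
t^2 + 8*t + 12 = (t + 2)*(t + 6)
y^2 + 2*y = y*(y + 2)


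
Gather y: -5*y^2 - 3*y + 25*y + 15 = -5*y^2 + 22*y + 15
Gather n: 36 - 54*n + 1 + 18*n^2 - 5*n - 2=18*n^2 - 59*n + 35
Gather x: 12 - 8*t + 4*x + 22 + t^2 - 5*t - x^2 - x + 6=t^2 - 13*t - x^2 + 3*x + 40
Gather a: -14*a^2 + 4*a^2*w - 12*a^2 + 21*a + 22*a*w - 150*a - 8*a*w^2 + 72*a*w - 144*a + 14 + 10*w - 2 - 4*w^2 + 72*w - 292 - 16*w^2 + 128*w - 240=a^2*(4*w - 26) + a*(-8*w^2 + 94*w - 273) - 20*w^2 + 210*w - 520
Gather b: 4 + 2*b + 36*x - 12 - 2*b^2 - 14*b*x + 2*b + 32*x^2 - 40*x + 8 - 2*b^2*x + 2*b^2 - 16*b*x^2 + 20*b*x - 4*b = -2*b^2*x + b*(-16*x^2 + 6*x) + 32*x^2 - 4*x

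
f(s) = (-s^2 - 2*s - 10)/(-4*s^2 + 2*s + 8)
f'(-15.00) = 0.00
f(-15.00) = 0.22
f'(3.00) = -0.77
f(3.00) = 1.14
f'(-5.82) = 0.01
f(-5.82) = 0.23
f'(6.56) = -0.05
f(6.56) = 0.44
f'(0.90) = -2.10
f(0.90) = -1.92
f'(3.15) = -0.62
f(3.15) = 1.03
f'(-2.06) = 0.93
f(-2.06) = 0.77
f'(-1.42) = 14.23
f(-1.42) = 3.16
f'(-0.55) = 1.66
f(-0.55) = -1.62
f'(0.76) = -1.44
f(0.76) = -1.68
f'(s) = (-2*s - 2)/(-4*s^2 + 2*s + 8) + (8*s - 2)*(-s^2 - 2*s - 10)/(-4*s^2 + 2*s + 8)^2 = (-5*s^2 - 48*s + 2)/(2*(4*s^4 - 4*s^3 - 15*s^2 + 8*s + 16))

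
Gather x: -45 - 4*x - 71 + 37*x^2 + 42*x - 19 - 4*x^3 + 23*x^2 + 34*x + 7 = -4*x^3 + 60*x^2 + 72*x - 128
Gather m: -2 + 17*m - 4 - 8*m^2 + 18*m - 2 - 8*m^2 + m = -16*m^2 + 36*m - 8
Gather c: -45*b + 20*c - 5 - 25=-45*b + 20*c - 30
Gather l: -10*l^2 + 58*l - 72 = -10*l^2 + 58*l - 72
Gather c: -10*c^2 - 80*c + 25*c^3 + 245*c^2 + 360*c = 25*c^3 + 235*c^2 + 280*c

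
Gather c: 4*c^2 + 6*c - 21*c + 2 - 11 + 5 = 4*c^2 - 15*c - 4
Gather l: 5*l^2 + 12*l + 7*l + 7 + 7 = 5*l^2 + 19*l + 14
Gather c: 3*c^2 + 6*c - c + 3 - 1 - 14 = 3*c^2 + 5*c - 12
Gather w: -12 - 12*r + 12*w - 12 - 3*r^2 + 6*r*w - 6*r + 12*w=-3*r^2 - 18*r + w*(6*r + 24) - 24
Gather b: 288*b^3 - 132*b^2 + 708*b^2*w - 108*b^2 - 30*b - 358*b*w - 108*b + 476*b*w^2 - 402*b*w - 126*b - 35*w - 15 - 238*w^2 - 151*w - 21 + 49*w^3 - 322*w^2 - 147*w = 288*b^3 + b^2*(708*w - 240) + b*(476*w^2 - 760*w - 264) + 49*w^3 - 560*w^2 - 333*w - 36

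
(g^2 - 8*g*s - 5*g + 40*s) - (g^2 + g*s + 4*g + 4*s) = -9*g*s - 9*g + 36*s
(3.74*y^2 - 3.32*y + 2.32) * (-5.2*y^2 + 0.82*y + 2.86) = -19.448*y^4 + 20.3308*y^3 - 4.09*y^2 - 7.5928*y + 6.6352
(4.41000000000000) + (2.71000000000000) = 7.12000000000000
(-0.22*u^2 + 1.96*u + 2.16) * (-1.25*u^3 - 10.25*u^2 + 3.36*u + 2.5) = 0.275*u^5 - 0.195*u^4 - 23.5292*u^3 - 16.1044*u^2 + 12.1576*u + 5.4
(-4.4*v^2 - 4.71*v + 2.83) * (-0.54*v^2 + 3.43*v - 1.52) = 2.376*v^4 - 12.5486*v^3 - 10.9955*v^2 + 16.8661*v - 4.3016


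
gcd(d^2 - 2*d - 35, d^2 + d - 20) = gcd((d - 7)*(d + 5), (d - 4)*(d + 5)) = d + 5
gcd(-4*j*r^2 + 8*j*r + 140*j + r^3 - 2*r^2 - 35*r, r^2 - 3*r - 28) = r - 7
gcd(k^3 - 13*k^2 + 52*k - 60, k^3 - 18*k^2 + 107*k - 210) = k^2 - 11*k + 30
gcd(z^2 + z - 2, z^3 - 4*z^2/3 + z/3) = z - 1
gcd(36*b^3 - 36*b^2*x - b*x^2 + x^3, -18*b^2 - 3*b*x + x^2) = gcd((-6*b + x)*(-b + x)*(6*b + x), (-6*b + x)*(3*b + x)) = -6*b + x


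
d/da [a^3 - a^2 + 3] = a*(3*a - 2)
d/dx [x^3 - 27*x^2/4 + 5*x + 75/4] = 3*x^2 - 27*x/2 + 5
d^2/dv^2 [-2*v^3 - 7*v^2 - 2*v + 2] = -12*v - 14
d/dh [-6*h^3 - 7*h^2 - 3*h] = -18*h^2 - 14*h - 3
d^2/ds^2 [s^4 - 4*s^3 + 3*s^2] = 12*s^2 - 24*s + 6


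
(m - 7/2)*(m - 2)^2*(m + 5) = m^4 - 5*m^3/2 - 39*m^2/2 + 76*m - 70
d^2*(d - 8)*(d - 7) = d^4 - 15*d^3 + 56*d^2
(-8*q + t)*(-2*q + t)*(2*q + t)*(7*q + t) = 224*q^4 + 4*q^3*t - 60*q^2*t^2 - q*t^3 + t^4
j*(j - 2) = j^2 - 2*j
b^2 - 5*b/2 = b*(b - 5/2)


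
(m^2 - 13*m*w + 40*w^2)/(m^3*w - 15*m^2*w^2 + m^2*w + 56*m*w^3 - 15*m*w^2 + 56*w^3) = (-m + 5*w)/(w*(-m^2 + 7*m*w - m + 7*w))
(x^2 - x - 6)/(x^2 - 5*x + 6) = (x + 2)/(x - 2)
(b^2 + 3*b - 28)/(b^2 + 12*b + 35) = (b - 4)/(b + 5)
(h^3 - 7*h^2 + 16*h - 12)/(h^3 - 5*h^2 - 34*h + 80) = (h^2 - 5*h + 6)/(h^2 - 3*h - 40)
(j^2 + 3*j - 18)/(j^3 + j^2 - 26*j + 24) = (j - 3)/(j^2 - 5*j + 4)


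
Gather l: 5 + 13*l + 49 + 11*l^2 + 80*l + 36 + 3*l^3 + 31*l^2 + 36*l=3*l^3 + 42*l^2 + 129*l + 90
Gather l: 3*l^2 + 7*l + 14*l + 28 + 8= 3*l^2 + 21*l + 36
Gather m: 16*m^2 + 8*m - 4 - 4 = 16*m^2 + 8*m - 8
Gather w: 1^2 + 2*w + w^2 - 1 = w^2 + 2*w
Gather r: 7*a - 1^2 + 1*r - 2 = 7*a + r - 3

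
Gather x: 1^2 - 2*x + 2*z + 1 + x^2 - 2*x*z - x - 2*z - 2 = x^2 + x*(-2*z - 3)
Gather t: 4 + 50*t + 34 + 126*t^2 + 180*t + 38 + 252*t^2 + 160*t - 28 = 378*t^2 + 390*t + 48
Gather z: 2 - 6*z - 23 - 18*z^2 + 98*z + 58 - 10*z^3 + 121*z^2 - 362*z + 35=-10*z^3 + 103*z^2 - 270*z + 72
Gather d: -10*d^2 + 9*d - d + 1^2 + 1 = -10*d^2 + 8*d + 2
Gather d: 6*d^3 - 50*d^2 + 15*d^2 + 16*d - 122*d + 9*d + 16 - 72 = 6*d^3 - 35*d^2 - 97*d - 56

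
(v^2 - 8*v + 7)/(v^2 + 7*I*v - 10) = (v^2 - 8*v + 7)/(v^2 + 7*I*v - 10)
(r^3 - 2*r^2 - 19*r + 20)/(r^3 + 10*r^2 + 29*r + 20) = (r^2 - 6*r + 5)/(r^2 + 6*r + 5)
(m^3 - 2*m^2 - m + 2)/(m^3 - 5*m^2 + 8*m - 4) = (m + 1)/(m - 2)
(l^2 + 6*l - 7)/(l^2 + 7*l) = (l - 1)/l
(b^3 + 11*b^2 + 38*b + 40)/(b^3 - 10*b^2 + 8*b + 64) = (b^2 + 9*b + 20)/(b^2 - 12*b + 32)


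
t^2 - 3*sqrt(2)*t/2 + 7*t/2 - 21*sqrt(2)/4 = (t + 7/2)*(t - 3*sqrt(2)/2)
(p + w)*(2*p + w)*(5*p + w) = 10*p^3 + 17*p^2*w + 8*p*w^2 + w^3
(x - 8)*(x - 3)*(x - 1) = x^3 - 12*x^2 + 35*x - 24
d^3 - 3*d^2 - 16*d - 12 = (d - 6)*(d + 1)*(d + 2)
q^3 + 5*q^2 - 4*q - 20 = (q - 2)*(q + 2)*(q + 5)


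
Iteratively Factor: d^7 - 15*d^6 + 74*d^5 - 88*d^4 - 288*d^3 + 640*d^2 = (d)*(d^6 - 15*d^5 + 74*d^4 - 88*d^3 - 288*d^2 + 640*d) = d*(d - 4)*(d^5 - 11*d^4 + 30*d^3 + 32*d^2 - 160*d) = d*(d - 4)*(d + 2)*(d^4 - 13*d^3 + 56*d^2 - 80*d) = d*(d - 4)^2*(d + 2)*(d^3 - 9*d^2 + 20*d) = d^2*(d - 4)^2*(d + 2)*(d^2 - 9*d + 20) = d^2*(d - 4)^3*(d + 2)*(d - 5)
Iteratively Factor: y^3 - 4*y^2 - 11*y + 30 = (y + 3)*(y^2 - 7*y + 10) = (y - 2)*(y + 3)*(y - 5)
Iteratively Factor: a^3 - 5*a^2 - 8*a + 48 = (a - 4)*(a^2 - a - 12) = (a - 4)*(a + 3)*(a - 4)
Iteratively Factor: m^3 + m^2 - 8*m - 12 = (m - 3)*(m^2 + 4*m + 4) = (m - 3)*(m + 2)*(m + 2)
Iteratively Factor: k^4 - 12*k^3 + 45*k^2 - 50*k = (k)*(k^3 - 12*k^2 + 45*k - 50) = k*(k - 5)*(k^2 - 7*k + 10) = k*(k - 5)*(k - 2)*(k - 5)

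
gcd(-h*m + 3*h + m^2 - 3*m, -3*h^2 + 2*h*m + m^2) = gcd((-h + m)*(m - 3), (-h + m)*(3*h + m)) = h - m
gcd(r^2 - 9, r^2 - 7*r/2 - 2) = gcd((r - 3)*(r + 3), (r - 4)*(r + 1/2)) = 1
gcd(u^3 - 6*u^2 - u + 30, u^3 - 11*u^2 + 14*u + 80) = u^2 - 3*u - 10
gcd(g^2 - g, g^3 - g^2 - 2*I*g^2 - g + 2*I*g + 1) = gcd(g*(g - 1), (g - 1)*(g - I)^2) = g - 1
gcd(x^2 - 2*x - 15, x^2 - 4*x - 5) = x - 5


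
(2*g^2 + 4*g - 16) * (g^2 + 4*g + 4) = 2*g^4 + 12*g^3 + 8*g^2 - 48*g - 64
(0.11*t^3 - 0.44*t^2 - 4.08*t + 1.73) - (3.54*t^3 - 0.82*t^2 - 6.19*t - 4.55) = -3.43*t^3 + 0.38*t^2 + 2.11*t + 6.28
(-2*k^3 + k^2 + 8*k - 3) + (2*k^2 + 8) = -2*k^3 + 3*k^2 + 8*k + 5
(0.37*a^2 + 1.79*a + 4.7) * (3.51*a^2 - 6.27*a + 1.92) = 1.2987*a^4 + 3.963*a^3 + 5.9841*a^2 - 26.0322*a + 9.024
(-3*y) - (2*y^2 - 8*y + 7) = -2*y^2 + 5*y - 7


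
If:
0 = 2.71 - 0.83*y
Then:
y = 3.27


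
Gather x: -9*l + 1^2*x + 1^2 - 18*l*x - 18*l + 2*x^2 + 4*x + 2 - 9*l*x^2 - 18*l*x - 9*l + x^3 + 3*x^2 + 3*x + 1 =-36*l + x^3 + x^2*(5 - 9*l) + x*(8 - 36*l) + 4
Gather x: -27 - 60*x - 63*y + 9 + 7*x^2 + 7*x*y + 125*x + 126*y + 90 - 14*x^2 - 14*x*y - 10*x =-7*x^2 + x*(55 - 7*y) + 63*y + 72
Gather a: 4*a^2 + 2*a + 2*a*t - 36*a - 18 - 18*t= 4*a^2 + a*(2*t - 34) - 18*t - 18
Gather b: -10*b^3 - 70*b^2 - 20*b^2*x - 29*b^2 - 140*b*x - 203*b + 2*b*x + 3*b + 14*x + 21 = -10*b^3 + b^2*(-20*x - 99) + b*(-138*x - 200) + 14*x + 21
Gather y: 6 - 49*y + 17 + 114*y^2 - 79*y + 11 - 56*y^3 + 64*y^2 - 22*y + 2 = -56*y^3 + 178*y^2 - 150*y + 36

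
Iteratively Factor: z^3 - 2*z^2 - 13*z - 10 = (z - 5)*(z^2 + 3*z + 2) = (z - 5)*(z + 2)*(z + 1)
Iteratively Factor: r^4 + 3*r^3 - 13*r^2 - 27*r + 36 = (r + 4)*(r^3 - r^2 - 9*r + 9) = (r - 3)*(r + 4)*(r^2 + 2*r - 3) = (r - 3)*(r - 1)*(r + 4)*(r + 3)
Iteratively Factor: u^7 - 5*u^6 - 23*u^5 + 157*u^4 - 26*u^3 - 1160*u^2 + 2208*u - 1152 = (u - 2)*(u^6 - 3*u^5 - 29*u^4 + 99*u^3 + 172*u^2 - 816*u + 576) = (u - 2)*(u + 4)*(u^5 - 7*u^4 - u^3 + 103*u^2 - 240*u + 144) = (u - 2)*(u + 4)^2*(u^4 - 11*u^3 + 43*u^2 - 69*u + 36) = (u - 2)*(u - 1)*(u + 4)^2*(u^3 - 10*u^2 + 33*u - 36) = (u - 3)*(u - 2)*(u - 1)*(u + 4)^2*(u^2 - 7*u + 12) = (u - 4)*(u - 3)*(u - 2)*(u - 1)*(u + 4)^2*(u - 3)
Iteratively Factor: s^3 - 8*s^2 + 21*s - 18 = (s - 2)*(s^2 - 6*s + 9) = (s - 3)*(s - 2)*(s - 3)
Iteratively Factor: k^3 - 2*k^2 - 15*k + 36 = (k - 3)*(k^2 + k - 12) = (k - 3)*(k + 4)*(k - 3)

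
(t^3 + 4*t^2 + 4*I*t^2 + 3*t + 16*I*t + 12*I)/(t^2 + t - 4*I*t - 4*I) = (t^2 + t*(3 + 4*I) + 12*I)/(t - 4*I)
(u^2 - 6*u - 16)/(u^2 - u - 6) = (u - 8)/(u - 3)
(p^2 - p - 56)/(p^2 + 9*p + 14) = (p - 8)/(p + 2)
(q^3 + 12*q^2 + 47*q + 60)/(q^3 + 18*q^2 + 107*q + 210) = (q^2 + 7*q + 12)/(q^2 + 13*q + 42)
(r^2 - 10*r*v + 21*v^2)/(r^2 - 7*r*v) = (r - 3*v)/r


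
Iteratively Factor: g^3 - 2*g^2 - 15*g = (g - 5)*(g^2 + 3*g) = g*(g - 5)*(g + 3)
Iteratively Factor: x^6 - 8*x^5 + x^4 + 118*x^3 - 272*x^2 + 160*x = (x - 1)*(x^5 - 7*x^4 - 6*x^3 + 112*x^2 - 160*x) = (x - 4)*(x - 1)*(x^4 - 3*x^3 - 18*x^2 + 40*x) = (x - 4)*(x - 2)*(x - 1)*(x^3 - x^2 - 20*x) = (x - 4)*(x - 2)*(x - 1)*(x + 4)*(x^2 - 5*x) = x*(x - 4)*(x - 2)*(x - 1)*(x + 4)*(x - 5)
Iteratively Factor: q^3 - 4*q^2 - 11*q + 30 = (q + 3)*(q^2 - 7*q + 10) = (q - 5)*(q + 3)*(q - 2)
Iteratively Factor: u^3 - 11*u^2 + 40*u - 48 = (u - 3)*(u^2 - 8*u + 16) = (u - 4)*(u - 3)*(u - 4)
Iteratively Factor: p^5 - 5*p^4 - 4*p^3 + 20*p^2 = (p - 2)*(p^4 - 3*p^3 - 10*p^2) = p*(p - 2)*(p^3 - 3*p^2 - 10*p) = p*(p - 2)*(p + 2)*(p^2 - 5*p) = p*(p - 5)*(p - 2)*(p + 2)*(p)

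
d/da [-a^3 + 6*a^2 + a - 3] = -3*a^2 + 12*a + 1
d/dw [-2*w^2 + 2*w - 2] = 2 - 4*w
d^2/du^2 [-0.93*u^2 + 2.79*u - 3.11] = -1.86000000000000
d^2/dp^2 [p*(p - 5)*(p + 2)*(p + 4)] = 12*p^2 + 6*p - 44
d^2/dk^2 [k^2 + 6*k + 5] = 2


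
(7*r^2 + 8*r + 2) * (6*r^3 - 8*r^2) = 42*r^5 - 8*r^4 - 52*r^3 - 16*r^2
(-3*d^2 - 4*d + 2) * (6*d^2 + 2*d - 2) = -18*d^4 - 30*d^3 + 10*d^2 + 12*d - 4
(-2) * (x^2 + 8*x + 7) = -2*x^2 - 16*x - 14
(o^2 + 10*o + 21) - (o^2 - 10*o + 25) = 20*o - 4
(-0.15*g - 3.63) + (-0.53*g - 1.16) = -0.68*g - 4.79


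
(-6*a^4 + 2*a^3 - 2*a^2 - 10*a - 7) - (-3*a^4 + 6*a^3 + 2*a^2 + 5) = -3*a^4 - 4*a^3 - 4*a^2 - 10*a - 12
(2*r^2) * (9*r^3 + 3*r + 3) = 18*r^5 + 6*r^3 + 6*r^2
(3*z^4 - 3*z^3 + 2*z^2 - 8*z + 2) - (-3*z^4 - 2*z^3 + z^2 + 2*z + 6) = 6*z^4 - z^3 + z^2 - 10*z - 4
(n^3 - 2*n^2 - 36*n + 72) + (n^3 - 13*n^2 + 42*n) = 2*n^3 - 15*n^2 + 6*n + 72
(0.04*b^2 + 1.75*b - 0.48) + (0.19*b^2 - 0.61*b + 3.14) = 0.23*b^2 + 1.14*b + 2.66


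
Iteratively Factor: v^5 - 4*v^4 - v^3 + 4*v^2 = (v + 1)*(v^4 - 5*v^3 + 4*v^2) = v*(v + 1)*(v^3 - 5*v^2 + 4*v) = v^2*(v + 1)*(v^2 - 5*v + 4) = v^2*(v - 1)*(v + 1)*(v - 4)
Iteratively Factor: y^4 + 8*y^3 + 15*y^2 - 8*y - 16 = (y - 1)*(y^3 + 9*y^2 + 24*y + 16) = (y - 1)*(y + 4)*(y^2 + 5*y + 4) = (y - 1)*(y + 4)^2*(y + 1)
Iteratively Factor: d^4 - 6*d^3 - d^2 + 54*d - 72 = (d - 2)*(d^3 - 4*d^2 - 9*d + 36) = (d - 4)*(d - 2)*(d^2 - 9) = (d - 4)*(d - 2)*(d + 3)*(d - 3)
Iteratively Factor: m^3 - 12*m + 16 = (m - 2)*(m^2 + 2*m - 8) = (m - 2)^2*(m + 4)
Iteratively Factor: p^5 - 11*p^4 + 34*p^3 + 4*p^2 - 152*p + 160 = (p + 2)*(p^4 - 13*p^3 + 60*p^2 - 116*p + 80) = (p - 2)*(p + 2)*(p^3 - 11*p^2 + 38*p - 40) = (p - 2)^2*(p + 2)*(p^2 - 9*p + 20) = (p - 5)*(p - 2)^2*(p + 2)*(p - 4)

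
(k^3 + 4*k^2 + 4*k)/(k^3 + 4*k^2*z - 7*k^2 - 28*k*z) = (k^2 + 4*k + 4)/(k^2 + 4*k*z - 7*k - 28*z)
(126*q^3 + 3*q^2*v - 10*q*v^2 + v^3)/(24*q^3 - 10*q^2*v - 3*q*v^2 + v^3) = (42*q^2 - 13*q*v + v^2)/(8*q^2 - 6*q*v + v^2)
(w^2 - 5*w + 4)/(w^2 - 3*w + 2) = (w - 4)/(w - 2)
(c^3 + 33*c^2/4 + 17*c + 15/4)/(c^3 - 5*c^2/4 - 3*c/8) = 2*(c^2 + 8*c + 15)/(c*(2*c - 3))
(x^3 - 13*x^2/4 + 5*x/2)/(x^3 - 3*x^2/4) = (4*x^2 - 13*x + 10)/(x*(4*x - 3))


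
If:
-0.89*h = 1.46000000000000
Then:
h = -1.64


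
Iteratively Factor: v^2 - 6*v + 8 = (v - 2)*(v - 4)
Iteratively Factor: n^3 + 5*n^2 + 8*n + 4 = (n + 2)*(n^2 + 3*n + 2) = (n + 2)^2*(n + 1)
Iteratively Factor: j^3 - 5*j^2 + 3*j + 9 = (j - 3)*(j^2 - 2*j - 3) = (j - 3)*(j + 1)*(j - 3)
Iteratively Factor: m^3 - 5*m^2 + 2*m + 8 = (m - 4)*(m^2 - m - 2) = (m - 4)*(m - 2)*(m + 1)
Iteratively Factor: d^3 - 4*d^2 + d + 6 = (d + 1)*(d^2 - 5*d + 6) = (d - 3)*(d + 1)*(d - 2)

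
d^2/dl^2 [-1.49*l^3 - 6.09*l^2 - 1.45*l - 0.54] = -8.94*l - 12.18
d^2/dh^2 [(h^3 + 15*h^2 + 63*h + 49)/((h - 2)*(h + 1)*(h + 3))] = 2*(13*h^3 + 165*h^2 + 399*h + 463)/(h^6 + 3*h^5 - 15*h^4 - 35*h^3 + 90*h^2 + 108*h - 216)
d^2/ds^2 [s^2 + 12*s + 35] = 2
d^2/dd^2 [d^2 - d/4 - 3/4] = 2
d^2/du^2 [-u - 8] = 0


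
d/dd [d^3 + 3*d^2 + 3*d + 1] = 3*d^2 + 6*d + 3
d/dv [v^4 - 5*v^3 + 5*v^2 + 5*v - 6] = 4*v^3 - 15*v^2 + 10*v + 5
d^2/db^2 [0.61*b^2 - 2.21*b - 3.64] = 1.22000000000000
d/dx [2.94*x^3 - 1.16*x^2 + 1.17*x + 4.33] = 8.82*x^2 - 2.32*x + 1.17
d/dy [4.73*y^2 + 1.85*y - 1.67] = 9.46*y + 1.85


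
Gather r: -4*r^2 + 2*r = -4*r^2 + 2*r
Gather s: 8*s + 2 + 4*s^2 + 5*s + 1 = 4*s^2 + 13*s + 3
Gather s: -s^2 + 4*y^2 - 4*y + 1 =-s^2 + 4*y^2 - 4*y + 1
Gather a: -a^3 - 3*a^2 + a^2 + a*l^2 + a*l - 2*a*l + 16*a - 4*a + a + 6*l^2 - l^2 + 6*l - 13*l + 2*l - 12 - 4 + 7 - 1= -a^3 - 2*a^2 + a*(l^2 - l + 13) + 5*l^2 - 5*l - 10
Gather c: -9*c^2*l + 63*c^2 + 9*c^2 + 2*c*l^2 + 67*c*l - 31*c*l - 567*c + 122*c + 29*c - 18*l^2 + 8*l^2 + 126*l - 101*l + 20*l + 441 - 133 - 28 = c^2*(72 - 9*l) + c*(2*l^2 + 36*l - 416) - 10*l^2 + 45*l + 280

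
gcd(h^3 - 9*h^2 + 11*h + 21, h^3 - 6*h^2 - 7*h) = h^2 - 6*h - 7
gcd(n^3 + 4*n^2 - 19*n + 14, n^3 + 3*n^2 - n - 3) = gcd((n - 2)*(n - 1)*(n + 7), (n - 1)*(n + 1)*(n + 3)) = n - 1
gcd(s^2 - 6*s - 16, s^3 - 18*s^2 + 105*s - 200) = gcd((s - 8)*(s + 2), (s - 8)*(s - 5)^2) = s - 8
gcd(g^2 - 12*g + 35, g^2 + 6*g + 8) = 1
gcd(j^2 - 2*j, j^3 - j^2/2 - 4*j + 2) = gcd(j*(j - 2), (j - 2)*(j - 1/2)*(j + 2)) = j - 2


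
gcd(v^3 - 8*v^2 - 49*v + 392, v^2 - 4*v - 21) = v - 7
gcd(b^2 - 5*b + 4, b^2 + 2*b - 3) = b - 1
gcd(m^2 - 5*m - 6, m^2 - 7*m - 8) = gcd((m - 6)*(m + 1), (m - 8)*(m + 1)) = m + 1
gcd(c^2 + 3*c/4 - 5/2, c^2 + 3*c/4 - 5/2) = c^2 + 3*c/4 - 5/2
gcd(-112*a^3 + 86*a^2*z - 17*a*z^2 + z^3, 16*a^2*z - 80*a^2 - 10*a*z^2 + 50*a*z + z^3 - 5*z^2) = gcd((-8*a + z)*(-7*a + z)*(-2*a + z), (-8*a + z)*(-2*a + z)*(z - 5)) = 16*a^2 - 10*a*z + z^2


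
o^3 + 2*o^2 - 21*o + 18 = (o - 3)*(o - 1)*(o + 6)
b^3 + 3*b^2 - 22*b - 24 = (b - 4)*(b + 1)*(b + 6)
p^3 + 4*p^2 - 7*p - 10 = (p - 2)*(p + 1)*(p + 5)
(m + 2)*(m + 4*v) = m^2 + 4*m*v + 2*m + 8*v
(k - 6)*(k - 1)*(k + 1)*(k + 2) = k^4 - 4*k^3 - 13*k^2 + 4*k + 12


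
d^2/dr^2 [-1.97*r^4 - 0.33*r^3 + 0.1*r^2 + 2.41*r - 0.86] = -23.64*r^2 - 1.98*r + 0.2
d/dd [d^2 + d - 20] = 2*d + 1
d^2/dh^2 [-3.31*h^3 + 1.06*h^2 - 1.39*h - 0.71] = 2.12 - 19.86*h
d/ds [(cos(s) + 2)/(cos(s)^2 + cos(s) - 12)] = (cos(s)^2 + 4*cos(s) + 14)*sin(s)/(cos(s)^2 + cos(s) - 12)^2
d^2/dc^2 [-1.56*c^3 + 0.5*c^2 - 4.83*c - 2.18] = 1.0 - 9.36*c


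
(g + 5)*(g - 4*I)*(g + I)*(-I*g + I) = -I*g^4 - 3*g^3 - 4*I*g^3 - 12*g^2 + I*g^2 + 15*g - 16*I*g + 20*I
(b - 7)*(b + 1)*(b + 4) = b^3 - 2*b^2 - 31*b - 28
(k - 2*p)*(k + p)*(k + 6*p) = k^3 + 5*k^2*p - 8*k*p^2 - 12*p^3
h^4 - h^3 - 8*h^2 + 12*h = h*(h - 2)^2*(h + 3)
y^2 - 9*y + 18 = (y - 6)*(y - 3)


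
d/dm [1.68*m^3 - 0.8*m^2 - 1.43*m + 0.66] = 5.04*m^2 - 1.6*m - 1.43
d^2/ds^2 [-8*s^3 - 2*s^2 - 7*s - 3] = -48*s - 4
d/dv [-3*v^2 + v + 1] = 1 - 6*v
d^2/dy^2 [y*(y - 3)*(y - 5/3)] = 6*y - 28/3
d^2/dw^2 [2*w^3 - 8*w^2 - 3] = 12*w - 16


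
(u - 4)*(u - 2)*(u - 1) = u^3 - 7*u^2 + 14*u - 8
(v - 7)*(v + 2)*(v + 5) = v^3 - 39*v - 70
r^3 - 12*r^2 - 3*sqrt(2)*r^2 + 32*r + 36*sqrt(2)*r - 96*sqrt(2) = (r - 8)*(r - 4)*(r - 3*sqrt(2))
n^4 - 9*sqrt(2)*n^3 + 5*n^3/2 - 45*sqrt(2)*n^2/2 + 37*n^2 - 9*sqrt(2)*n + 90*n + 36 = (n + 1/2)*(n + 2)*(n - 6*sqrt(2))*(n - 3*sqrt(2))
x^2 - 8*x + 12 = (x - 6)*(x - 2)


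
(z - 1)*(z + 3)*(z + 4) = z^3 + 6*z^2 + 5*z - 12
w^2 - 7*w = w*(w - 7)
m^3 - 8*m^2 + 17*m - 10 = (m - 5)*(m - 2)*(m - 1)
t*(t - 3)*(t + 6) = t^3 + 3*t^2 - 18*t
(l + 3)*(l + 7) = l^2 + 10*l + 21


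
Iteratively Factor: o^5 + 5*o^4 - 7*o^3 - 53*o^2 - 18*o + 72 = (o + 4)*(o^4 + o^3 - 11*o^2 - 9*o + 18) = (o + 3)*(o + 4)*(o^3 - 2*o^2 - 5*o + 6) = (o - 1)*(o + 3)*(o + 4)*(o^2 - o - 6) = (o - 3)*(o - 1)*(o + 3)*(o + 4)*(o + 2)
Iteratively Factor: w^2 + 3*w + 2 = (w + 1)*(w + 2)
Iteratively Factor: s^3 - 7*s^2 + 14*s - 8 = (s - 4)*(s^2 - 3*s + 2) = (s - 4)*(s - 2)*(s - 1)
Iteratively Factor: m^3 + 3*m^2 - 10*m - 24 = (m + 4)*(m^2 - m - 6) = (m + 2)*(m + 4)*(m - 3)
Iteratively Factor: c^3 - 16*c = (c - 4)*(c^2 + 4*c) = c*(c - 4)*(c + 4)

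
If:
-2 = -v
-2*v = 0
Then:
No Solution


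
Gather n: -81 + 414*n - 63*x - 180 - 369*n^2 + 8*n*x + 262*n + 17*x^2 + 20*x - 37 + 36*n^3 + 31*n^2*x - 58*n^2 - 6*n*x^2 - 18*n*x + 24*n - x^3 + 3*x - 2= 36*n^3 + n^2*(31*x - 427) + n*(-6*x^2 - 10*x + 700) - x^3 + 17*x^2 - 40*x - 300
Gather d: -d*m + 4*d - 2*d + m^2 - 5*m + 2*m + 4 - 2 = d*(2 - m) + m^2 - 3*m + 2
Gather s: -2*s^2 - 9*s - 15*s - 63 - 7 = -2*s^2 - 24*s - 70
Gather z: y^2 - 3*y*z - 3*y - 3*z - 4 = y^2 - 3*y + z*(-3*y - 3) - 4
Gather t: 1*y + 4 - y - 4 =0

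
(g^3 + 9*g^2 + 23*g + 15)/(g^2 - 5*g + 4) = (g^3 + 9*g^2 + 23*g + 15)/(g^2 - 5*g + 4)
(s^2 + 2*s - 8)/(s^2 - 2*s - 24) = (s - 2)/(s - 6)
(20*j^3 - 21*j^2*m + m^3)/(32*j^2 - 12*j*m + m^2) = (5*j^2 - 4*j*m - m^2)/(8*j - m)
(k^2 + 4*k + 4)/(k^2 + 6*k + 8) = (k + 2)/(k + 4)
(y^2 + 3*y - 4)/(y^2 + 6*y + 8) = (y - 1)/(y + 2)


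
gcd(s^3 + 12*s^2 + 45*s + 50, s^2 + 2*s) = s + 2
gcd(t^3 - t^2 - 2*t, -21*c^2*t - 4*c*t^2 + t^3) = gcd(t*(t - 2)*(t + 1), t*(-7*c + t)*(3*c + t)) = t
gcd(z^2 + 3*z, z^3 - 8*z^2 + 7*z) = z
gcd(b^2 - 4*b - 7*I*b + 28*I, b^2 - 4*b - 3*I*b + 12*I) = b - 4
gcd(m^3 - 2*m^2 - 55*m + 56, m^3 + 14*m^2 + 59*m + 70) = m + 7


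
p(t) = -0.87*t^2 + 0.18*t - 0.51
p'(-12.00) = 21.06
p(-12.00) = -127.95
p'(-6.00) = 10.62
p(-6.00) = -32.91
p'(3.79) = -6.41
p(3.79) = -12.32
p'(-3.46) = 6.20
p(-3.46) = -11.55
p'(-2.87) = 5.17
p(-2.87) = -8.19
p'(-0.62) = 1.26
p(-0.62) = -0.96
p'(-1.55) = 2.88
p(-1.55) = -2.88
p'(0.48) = -0.66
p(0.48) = -0.62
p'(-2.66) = 4.81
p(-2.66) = -7.14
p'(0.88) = -1.35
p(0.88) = -1.03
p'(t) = 0.18 - 1.74*t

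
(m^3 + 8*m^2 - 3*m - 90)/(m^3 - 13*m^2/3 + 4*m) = 3*(m^2 + 11*m + 30)/(m*(3*m - 4))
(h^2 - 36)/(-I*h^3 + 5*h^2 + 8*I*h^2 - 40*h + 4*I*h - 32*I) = I*(h^2 - 36)/(h^3 + h^2*(-8 + 5*I) - 4*h*(1 + 10*I) + 32)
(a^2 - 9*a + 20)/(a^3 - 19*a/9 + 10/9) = 9*(a^2 - 9*a + 20)/(9*a^3 - 19*a + 10)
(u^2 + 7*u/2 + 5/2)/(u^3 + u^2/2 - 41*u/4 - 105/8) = 4*(u + 1)/(4*u^2 - 8*u - 21)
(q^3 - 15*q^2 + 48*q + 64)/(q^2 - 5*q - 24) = (q^2 - 7*q - 8)/(q + 3)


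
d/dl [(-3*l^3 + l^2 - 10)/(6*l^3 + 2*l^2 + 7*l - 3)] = 2*(-6*l^4 - 21*l^3 + 107*l^2 + 17*l + 35)/(36*l^6 + 24*l^5 + 88*l^4 - 8*l^3 + 37*l^2 - 42*l + 9)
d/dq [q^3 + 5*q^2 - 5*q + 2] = 3*q^2 + 10*q - 5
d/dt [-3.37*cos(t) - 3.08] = 3.37*sin(t)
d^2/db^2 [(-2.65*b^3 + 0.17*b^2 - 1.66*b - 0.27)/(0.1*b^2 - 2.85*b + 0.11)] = (-5.55111512312578e-17*b^5 - 42.92725*b^3 + 4.95723*b^2 + 0.378869999999999*b - 5.416916)/(0.001*b^6 - 0.0855*b^5 + 2.44005*b^4 - 23.337225*b^3 + 2.684055*b^2 - 0.103455*b + 0.001331)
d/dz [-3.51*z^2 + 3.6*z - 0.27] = 3.6 - 7.02*z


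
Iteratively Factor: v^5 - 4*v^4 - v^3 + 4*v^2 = (v + 1)*(v^4 - 5*v^3 + 4*v^2) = v*(v + 1)*(v^3 - 5*v^2 + 4*v) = v*(v - 4)*(v + 1)*(v^2 - v) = v*(v - 4)*(v - 1)*(v + 1)*(v)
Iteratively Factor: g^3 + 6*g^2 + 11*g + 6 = (g + 2)*(g^2 + 4*g + 3) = (g + 2)*(g + 3)*(g + 1)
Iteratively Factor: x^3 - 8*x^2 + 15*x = (x - 5)*(x^2 - 3*x) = x*(x - 5)*(x - 3)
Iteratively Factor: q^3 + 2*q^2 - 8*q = (q)*(q^2 + 2*q - 8) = q*(q + 4)*(q - 2)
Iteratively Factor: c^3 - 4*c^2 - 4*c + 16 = (c - 2)*(c^2 - 2*c - 8) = (c - 4)*(c - 2)*(c + 2)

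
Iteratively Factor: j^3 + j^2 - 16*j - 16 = (j - 4)*(j^2 + 5*j + 4) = (j - 4)*(j + 4)*(j + 1)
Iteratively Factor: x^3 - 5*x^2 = (x)*(x^2 - 5*x) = x^2*(x - 5)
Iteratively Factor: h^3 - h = (h)*(h^2 - 1) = h*(h + 1)*(h - 1)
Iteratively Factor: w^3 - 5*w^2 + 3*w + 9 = (w - 3)*(w^2 - 2*w - 3) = (w - 3)^2*(w + 1)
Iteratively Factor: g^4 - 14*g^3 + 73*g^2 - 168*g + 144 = (g - 3)*(g^3 - 11*g^2 + 40*g - 48) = (g - 4)*(g - 3)*(g^2 - 7*g + 12) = (g - 4)*(g - 3)^2*(g - 4)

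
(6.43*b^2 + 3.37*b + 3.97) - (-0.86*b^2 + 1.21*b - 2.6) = 7.29*b^2 + 2.16*b + 6.57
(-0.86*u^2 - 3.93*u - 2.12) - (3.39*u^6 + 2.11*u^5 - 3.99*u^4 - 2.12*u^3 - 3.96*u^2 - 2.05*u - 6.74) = -3.39*u^6 - 2.11*u^5 + 3.99*u^4 + 2.12*u^3 + 3.1*u^2 - 1.88*u + 4.62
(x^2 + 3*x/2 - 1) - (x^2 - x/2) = 2*x - 1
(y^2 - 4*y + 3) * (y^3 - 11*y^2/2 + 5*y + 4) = y^5 - 19*y^4/2 + 30*y^3 - 65*y^2/2 - y + 12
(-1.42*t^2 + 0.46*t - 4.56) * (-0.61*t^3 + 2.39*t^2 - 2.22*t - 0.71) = 0.8662*t^5 - 3.6744*t^4 + 7.0334*t^3 - 10.9114*t^2 + 9.7966*t + 3.2376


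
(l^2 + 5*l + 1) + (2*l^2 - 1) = 3*l^2 + 5*l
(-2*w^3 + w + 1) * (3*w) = -6*w^4 + 3*w^2 + 3*w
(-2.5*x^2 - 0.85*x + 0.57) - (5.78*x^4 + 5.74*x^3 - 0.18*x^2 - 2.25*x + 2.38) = -5.78*x^4 - 5.74*x^3 - 2.32*x^2 + 1.4*x - 1.81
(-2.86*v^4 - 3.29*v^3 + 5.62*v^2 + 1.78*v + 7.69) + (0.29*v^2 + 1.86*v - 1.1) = -2.86*v^4 - 3.29*v^3 + 5.91*v^2 + 3.64*v + 6.59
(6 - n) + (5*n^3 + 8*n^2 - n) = 5*n^3 + 8*n^2 - 2*n + 6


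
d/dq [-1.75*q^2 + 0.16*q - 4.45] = 0.16 - 3.5*q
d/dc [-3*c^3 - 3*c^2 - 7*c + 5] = -9*c^2 - 6*c - 7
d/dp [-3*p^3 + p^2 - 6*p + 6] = -9*p^2 + 2*p - 6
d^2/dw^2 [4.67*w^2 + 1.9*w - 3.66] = 9.34000000000000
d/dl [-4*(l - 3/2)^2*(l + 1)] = -12*l^2 + 16*l + 3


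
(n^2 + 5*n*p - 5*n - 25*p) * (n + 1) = n^3 + 5*n^2*p - 4*n^2 - 20*n*p - 5*n - 25*p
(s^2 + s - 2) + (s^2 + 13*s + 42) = 2*s^2 + 14*s + 40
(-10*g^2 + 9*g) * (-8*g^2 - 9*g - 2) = 80*g^4 + 18*g^3 - 61*g^2 - 18*g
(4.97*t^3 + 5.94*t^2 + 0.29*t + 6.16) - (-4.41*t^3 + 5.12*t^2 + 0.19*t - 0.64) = 9.38*t^3 + 0.82*t^2 + 0.1*t + 6.8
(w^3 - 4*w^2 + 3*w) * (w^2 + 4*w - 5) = w^5 - 18*w^3 + 32*w^2 - 15*w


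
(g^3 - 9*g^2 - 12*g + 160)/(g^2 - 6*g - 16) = (g^2 - g - 20)/(g + 2)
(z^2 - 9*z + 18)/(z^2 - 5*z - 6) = (z - 3)/(z + 1)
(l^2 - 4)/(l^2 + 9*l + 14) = (l - 2)/(l + 7)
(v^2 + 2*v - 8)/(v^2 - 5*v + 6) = (v + 4)/(v - 3)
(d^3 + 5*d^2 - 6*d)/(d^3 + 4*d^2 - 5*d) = (d + 6)/(d + 5)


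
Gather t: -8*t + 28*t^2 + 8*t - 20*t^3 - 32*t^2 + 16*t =-20*t^3 - 4*t^2 + 16*t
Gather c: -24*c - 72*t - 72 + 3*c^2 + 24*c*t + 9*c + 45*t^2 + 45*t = 3*c^2 + c*(24*t - 15) + 45*t^2 - 27*t - 72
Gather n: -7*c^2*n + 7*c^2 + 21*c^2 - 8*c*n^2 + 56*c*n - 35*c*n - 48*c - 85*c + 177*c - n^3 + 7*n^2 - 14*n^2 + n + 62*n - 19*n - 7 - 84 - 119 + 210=28*c^2 + 44*c - n^3 + n^2*(-8*c - 7) + n*(-7*c^2 + 21*c + 44)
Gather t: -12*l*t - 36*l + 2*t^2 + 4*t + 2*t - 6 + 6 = -36*l + 2*t^2 + t*(6 - 12*l)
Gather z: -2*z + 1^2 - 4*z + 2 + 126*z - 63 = 120*z - 60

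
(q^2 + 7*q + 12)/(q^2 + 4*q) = (q + 3)/q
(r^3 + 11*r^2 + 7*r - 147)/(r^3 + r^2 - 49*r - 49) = (r^2 + 4*r - 21)/(r^2 - 6*r - 7)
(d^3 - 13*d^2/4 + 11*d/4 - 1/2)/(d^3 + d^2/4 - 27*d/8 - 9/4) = 2*(4*d^2 - 5*d + 1)/(8*d^2 + 18*d + 9)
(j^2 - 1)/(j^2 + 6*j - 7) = (j + 1)/(j + 7)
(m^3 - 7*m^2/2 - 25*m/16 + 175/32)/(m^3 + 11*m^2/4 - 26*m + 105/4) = (8*m^2 - 18*m - 35)/(8*(m^2 + 4*m - 21))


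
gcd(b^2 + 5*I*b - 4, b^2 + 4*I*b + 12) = 1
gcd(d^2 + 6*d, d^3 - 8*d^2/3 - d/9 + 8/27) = 1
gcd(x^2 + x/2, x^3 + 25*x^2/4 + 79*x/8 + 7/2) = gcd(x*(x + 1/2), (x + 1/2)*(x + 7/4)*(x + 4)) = x + 1/2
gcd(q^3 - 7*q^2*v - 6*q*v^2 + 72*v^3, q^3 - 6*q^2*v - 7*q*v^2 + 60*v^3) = q^2 - q*v - 12*v^2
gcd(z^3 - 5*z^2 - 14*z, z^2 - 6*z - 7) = z - 7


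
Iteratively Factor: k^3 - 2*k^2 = (k)*(k^2 - 2*k) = k^2*(k - 2)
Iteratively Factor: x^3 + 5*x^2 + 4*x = (x)*(x^2 + 5*x + 4) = x*(x + 4)*(x + 1)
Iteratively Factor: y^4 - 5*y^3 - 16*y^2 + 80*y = (y - 4)*(y^3 - y^2 - 20*y) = (y - 4)*(y + 4)*(y^2 - 5*y) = y*(y - 4)*(y + 4)*(y - 5)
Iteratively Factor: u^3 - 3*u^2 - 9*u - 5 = (u - 5)*(u^2 + 2*u + 1) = (u - 5)*(u + 1)*(u + 1)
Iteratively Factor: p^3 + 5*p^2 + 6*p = (p)*(p^2 + 5*p + 6) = p*(p + 2)*(p + 3)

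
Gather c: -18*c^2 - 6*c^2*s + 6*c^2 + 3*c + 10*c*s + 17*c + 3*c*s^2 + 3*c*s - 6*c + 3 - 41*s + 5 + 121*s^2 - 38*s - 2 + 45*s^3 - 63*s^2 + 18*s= c^2*(-6*s - 12) + c*(3*s^2 + 13*s + 14) + 45*s^3 + 58*s^2 - 61*s + 6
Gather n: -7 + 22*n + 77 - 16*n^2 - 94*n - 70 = -16*n^2 - 72*n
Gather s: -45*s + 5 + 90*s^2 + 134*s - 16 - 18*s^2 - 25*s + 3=72*s^2 + 64*s - 8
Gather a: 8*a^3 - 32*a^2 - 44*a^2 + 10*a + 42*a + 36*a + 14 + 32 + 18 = 8*a^3 - 76*a^2 + 88*a + 64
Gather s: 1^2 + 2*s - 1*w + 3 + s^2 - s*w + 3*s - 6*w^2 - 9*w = s^2 + s*(5 - w) - 6*w^2 - 10*w + 4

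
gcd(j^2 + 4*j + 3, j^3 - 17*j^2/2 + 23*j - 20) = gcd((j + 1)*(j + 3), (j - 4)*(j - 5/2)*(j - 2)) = 1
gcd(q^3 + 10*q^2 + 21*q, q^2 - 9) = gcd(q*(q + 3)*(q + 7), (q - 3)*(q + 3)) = q + 3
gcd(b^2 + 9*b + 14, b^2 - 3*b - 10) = b + 2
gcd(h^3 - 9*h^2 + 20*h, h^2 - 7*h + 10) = h - 5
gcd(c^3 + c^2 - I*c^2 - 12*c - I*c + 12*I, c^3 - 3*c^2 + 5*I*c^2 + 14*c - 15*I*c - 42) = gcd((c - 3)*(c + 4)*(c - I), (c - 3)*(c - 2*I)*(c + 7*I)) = c - 3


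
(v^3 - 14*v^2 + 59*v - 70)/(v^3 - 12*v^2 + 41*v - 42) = (v - 5)/(v - 3)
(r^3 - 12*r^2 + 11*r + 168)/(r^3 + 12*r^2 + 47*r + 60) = (r^2 - 15*r + 56)/(r^2 + 9*r + 20)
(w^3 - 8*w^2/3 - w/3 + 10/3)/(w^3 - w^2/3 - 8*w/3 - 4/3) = (3*w - 5)/(3*w + 2)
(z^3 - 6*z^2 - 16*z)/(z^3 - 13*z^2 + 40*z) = (z + 2)/(z - 5)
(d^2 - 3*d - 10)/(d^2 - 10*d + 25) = (d + 2)/(d - 5)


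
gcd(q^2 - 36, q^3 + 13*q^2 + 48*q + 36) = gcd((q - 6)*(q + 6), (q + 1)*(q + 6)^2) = q + 6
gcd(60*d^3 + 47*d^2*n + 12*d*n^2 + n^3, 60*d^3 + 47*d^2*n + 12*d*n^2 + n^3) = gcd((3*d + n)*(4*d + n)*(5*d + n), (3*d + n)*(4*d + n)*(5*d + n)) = 60*d^3 + 47*d^2*n + 12*d*n^2 + n^3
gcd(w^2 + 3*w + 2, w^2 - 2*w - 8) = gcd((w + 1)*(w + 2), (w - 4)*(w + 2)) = w + 2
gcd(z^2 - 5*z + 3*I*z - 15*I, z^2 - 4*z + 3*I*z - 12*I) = z + 3*I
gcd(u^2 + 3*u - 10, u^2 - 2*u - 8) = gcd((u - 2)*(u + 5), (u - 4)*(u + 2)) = 1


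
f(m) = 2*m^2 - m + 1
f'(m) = 4*m - 1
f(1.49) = 3.95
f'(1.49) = 4.96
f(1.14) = 2.46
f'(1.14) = 3.56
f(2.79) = 13.78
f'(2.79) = 10.16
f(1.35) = 3.30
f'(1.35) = 4.40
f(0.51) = 1.01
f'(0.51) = 1.04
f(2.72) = 13.08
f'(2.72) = 9.88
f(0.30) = 0.88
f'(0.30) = 0.20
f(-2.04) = 11.36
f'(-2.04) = -9.16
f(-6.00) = 79.00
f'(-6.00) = -25.00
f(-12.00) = 301.00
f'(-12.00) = -49.00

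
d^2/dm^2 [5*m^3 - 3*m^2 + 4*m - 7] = 30*m - 6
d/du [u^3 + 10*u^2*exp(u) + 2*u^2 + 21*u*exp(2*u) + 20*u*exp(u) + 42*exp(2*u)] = 10*u^2*exp(u) + 3*u^2 + 42*u*exp(2*u) + 40*u*exp(u) + 4*u + 105*exp(2*u) + 20*exp(u)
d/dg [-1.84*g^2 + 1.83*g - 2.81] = 1.83 - 3.68*g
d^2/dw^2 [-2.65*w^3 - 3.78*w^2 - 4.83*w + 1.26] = -15.9*w - 7.56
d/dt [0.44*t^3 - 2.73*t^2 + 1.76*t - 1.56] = 1.32*t^2 - 5.46*t + 1.76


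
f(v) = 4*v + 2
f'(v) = 4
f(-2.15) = -6.60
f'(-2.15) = 4.00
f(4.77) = 21.08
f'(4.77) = 4.00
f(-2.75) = -9.00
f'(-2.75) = 4.00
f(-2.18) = -6.72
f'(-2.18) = 4.00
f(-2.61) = -8.44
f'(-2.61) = 4.00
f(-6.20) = -22.80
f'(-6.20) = 4.00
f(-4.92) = -17.68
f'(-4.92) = 4.00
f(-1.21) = -2.84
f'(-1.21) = 4.00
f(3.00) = 14.00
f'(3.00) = 4.00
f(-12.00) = -46.00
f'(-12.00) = 4.00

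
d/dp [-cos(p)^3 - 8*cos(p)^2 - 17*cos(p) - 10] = (3*cos(p)^2 + 16*cos(p) + 17)*sin(p)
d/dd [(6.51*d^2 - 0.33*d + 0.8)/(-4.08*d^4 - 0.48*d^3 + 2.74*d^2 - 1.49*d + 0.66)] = (53.1216*d^5 - 0.9144*d^4 + 12.7392*d^3 - 7.6437*d^2 + 4.2092*d + 0.9742)/(16.6464*d^8 + 3.9168*d^7 - 22.128*d^6 + 9.528*d^5 + 3.5524*d^4 - 8.7988*d^3 + 5.8369*d^2 - 1.9668*d + 0.4356)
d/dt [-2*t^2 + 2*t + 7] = 2 - 4*t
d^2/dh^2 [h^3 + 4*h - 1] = 6*h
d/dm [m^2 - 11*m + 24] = 2*m - 11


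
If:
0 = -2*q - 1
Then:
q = -1/2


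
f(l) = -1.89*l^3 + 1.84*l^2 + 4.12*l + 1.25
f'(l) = -5.67*l^2 + 3.68*l + 4.12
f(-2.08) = 17.65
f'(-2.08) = -28.07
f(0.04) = 1.42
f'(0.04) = 4.26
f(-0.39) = 0.04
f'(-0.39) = 1.82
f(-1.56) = 6.48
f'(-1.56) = -15.42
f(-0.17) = 0.61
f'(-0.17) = 3.33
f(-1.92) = 13.50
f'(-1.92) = -23.85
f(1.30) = 5.56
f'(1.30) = -0.68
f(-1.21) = 2.31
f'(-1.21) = -8.63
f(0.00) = 1.25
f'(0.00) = 4.12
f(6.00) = -316.03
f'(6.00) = -177.92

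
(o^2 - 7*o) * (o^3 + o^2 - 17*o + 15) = o^5 - 6*o^4 - 24*o^3 + 134*o^2 - 105*o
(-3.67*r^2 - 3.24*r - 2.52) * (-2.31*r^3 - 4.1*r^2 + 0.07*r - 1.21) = 8.4777*r^5 + 22.5314*r^4 + 18.8483*r^3 + 14.5459*r^2 + 3.744*r + 3.0492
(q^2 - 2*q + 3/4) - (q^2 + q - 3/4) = 3/2 - 3*q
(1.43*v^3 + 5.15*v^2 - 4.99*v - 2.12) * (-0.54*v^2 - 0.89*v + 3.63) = -0.7722*v^5 - 4.0537*v^4 + 3.302*v^3 + 24.2804*v^2 - 16.2269*v - 7.6956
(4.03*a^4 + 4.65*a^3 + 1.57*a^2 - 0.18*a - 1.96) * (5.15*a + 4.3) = 20.7545*a^5 + 41.2765*a^4 + 28.0805*a^3 + 5.824*a^2 - 10.868*a - 8.428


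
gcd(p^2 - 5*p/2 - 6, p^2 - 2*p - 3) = 1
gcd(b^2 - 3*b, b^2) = b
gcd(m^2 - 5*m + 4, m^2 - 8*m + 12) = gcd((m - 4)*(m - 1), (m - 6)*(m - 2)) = 1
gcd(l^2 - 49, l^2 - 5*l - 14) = l - 7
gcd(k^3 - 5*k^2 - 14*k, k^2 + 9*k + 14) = k + 2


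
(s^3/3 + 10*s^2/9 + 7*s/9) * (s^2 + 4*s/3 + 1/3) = s^5/3 + 14*s^4/9 + 64*s^3/27 + 38*s^2/27 + 7*s/27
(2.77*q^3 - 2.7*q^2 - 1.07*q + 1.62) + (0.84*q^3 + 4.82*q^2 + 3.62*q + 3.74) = 3.61*q^3 + 2.12*q^2 + 2.55*q + 5.36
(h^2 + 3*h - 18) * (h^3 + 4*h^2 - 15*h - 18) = h^5 + 7*h^4 - 21*h^3 - 135*h^2 + 216*h + 324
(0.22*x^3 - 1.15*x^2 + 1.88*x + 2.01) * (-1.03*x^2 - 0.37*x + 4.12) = -0.2266*x^5 + 1.1031*x^4 - 0.6045*x^3 - 7.5039*x^2 + 7.0019*x + 8.2812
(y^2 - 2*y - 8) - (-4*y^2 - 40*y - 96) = 5*y^2 + 38*y + 88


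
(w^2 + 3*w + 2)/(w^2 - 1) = (w + 2)/(w - 1)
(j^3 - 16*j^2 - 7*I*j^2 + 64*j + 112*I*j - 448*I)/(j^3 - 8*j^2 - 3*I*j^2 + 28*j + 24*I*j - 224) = (j - 8)/(j + 4*I)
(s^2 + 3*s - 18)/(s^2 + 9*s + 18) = (s - 3)/(s + 3)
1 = 1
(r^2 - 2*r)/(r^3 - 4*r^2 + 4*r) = 1/(r - 2)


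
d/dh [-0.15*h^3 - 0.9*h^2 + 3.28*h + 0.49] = -0.45*h^2 - 1.8*h + 3.28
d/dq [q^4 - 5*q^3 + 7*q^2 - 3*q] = 4*q^3 - 15*q^2 + 14*q - 3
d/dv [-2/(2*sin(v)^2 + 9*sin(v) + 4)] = 2*(4*sin(v) + 9)*cos(v)/(2*sin(v)^2 + 9*sin(v) + 4)^2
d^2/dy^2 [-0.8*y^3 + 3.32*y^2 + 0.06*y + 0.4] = 6.64 - 4.8*y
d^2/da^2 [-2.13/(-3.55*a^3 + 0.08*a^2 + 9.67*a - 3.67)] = ((0.3408 - 45.369*a)*(3.55*a^3 - 0.08*a^2 - 9.67*a + 3.67) + 2.13*(-21.3*a^2 + 0.32*a + 19.34)*(-10.65*a^2 + 0.16*a + 9.67))/(3.55*a^3 - 0.08*a^2 - 9.67*a + 3.67)^3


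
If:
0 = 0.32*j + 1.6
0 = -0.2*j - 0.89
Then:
No Solution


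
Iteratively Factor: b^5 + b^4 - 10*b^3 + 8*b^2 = (b - 2)*(b^4 + 3*b^3 - 4*b^2) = b*(b - 2)*(b^3 + 3*b^2 - 4*b) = b^2*(b - 2)*(b^2 + 3*b - 4) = b^2*(b - 2)*(b - 1)*(b + 4)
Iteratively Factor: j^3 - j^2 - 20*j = (j)*(j^2 - j - 20) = j*(j + 4)*(j - 5)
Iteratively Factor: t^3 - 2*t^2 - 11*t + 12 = (t - 4)*(t^2 + 2*t - 3) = (t - 4)*(t - 1)*(t + 3)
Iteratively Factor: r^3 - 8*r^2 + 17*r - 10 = (r - 1)*(r^2 - 7*r + 10) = (r - 2)*(r - 1)*(r - 5)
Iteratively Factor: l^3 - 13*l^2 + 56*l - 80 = (l - 4)*(l^2 - 9*l + 20) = (l - 5)*(l - 4)*(l - 4)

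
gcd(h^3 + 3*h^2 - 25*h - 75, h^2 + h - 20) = h + 5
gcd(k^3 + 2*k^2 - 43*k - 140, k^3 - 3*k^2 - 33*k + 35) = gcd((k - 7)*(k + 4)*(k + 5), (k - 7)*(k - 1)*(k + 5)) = k^2 - 2*k - 35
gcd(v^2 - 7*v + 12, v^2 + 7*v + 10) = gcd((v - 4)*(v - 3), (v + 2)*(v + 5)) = 1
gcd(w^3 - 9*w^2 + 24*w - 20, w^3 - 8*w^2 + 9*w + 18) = 1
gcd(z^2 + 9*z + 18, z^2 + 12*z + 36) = z + 6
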